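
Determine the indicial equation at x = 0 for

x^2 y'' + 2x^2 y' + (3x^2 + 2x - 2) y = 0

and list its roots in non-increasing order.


Divide by x^2 to reach normal form y'' + P_1(x) y' + P_2(x) y = 0 with P_1(x) = 2 and P_2(x) = 3 + 2/x - 2/x^2.
x = 0 is a singular point because the y-coefficient 3 + 2/x - 2/x^2 has a pole at x = 0.
It is a regular singular point because x P_1(x) = p(x) = 2x and x^2 P_2(x) = q(x) = 3x^2 + 2x - 2 are polynomials, hence analytic at x = 0.
p(0) = 0,  q(0) = -2.
Indicial equation: r(r-1) + p(0) r + q(0) = 0, i.e. r^2 + (p(0) - 1) r + q(0) = 0, i.e. r^2 - 1 r - 2 = 0.
Discriminant: (-1)^2 - 4(-2) = 9, so r = (1 ± 3)/2.
Solving: r_1 = 2, r_2 = -1.

indicial: r^2 - 1 r - 2 = 0; roots r_1 = 2, r_2 = -1


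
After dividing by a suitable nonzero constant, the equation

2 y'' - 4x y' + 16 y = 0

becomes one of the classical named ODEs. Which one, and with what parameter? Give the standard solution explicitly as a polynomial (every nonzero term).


All three coefficients share the factor 2; dividing through by 2 gives  y'' - 2x y' + 8 y = 0.
This matches the Hermite equation y'' - 2x y' + 2n y = 0 with 2n = 8, so n = 4; the polynomial solution is H_4(x).
With y = sum_k a_k x^k, matching x^k gives (k+2)(k+1) a_{k+2} = 2(k - n) a_k = 2(k - 4) a_k. The right side vanishes at k = 4, so the series with the parity of 4 terminates at degree 4.
Standard normalization: leading coefficient of H_n is 2^n, so a_4 = 2^4 = 16. Work downward with a_k = (k+1)(k+2) a_{k+2} / (2(k - n)):
  a_2 = (3)(4)(16) / (2(2 - 4)) = 192/(-4) = -48
  a_0 = (1)(2)(-48) / (2(0 - 4)) = -96/(-8) = 12
Hence H_4(x) = 16 x^4 - 48 x^2 + 12.

H_4(x); series = 16 x^4 - 48 x^2 + 12


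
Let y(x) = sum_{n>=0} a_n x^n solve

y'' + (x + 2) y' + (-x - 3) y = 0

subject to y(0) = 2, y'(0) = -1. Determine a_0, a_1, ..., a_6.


Ansatz: y(x) = sum_{n>=0} a_n x^n, so y'(x) = sum_{n>=1} n a_n x^(n-1) and y''(x) = sum_{n>=2} n(n-1) a_n x^(n-2).
Substitute into P(x) y'' + Q(x) y' + R(x) y = 0 with P(x) = 1, Q(x) = x + 2, R(x) = -x - 3, and match powers of x.
Initial conditions: a_0 = 2, a_1 = -1.
Setting the coefficient of each power of x to zero and solving order by order (substituting the coefficients already found):
  x^0: 2 a_2 + 2 a_1 - 3 a_0 = 0  ->  2 a_2 = -2 a_1 + 3 a_0 = 8  ->  a_2 = 4
  x^1: 6 a_3 + 4 a_2 - 2 a_1 - a_0 = 0  ->  6 a_3 = -4 a_2 + 2 a_1 + a_0 = -16  ->  a_3 = -8/3
  x^2: 12 a_4 + 6 a_3 - a_2 - a_1 = 0  ->  12 a_4 = -6 a_3 + a_2 + a_1 = 19  ->  a_4 = 19/12
  x^3: 20 a_5 + 8 a_4 - a_2 = 0  ->  20 a_5 = -8 a_4 + a_2 = -26/3  ->  a_5 = -13/30
  x^4: 30 a_6 + 10 a_5 + a_4 - a_3 = 0  ->  30 a_6 = -10 a_5 - a_4 + a_3 = 1/12  ->  a_6 = 1/360
Truncated series: y(x) = 2 - x + 4 x^2 - (8/3) x^3 + (19/12) x^4 - (13/30) x^5 + (1/360) x^6 + O(x^7).

a_0 = 2; a_1 = -1; a_2 = 4; a_3 = -8/3; a_4 = 19/12; a_5 = -13/30; a_6 = 1/360


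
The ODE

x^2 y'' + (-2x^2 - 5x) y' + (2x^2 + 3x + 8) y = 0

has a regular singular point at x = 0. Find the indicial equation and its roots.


Divide by x^2 to reach normal form y'' + P_1(x) y' + P_2(x) y = 0 with P_1(x) = -2 - 5/x and P_2(x) = 2 + 3/x + 8/x^2.
x = 0 is a singular point because the y'-coefficient -2 - 5/x has a pole at x = 0 and the y-coefficient 2 + 3/x + 8/x^2 has a pole at x = 0.
It is a regular singular point because x P_1(x) = p(x) = -2x - 5 and x^2 P_2(x) = q(x) = 2x^2 + 3x + 8 are polynomials, hence analytic at x = 0.
p(0) = -5,  q(0) = 8.
Indicial equation: r(r-1) + p(0) r + q(0) = 0, i.e. r^2 + (p(0) - 1) r + q(0) = 0, i.e. r^2 - 6 r + 8 = 0.
Discriminant: (-6)^2 - 4(8) = 4, so r = (6 ± 2)/2.
Solving: r_1 = 4, r_2 = 2.

indicial: r^2 - 6 r + 8 = 0; roots r_1 = 4, r_2 = 2


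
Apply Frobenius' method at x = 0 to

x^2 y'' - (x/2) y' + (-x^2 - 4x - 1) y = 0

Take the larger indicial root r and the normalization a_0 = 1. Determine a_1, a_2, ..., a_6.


Write in Frobenius form y'' + (p(x)/x) y' + (q(x)/x^2) y = 0:
  p(x) = -1/2,  q(x) = -x^2 - 4x - 1.
Indicial equation: r(r-1) + (-1/2) r + (-1) = 0 -> roots r_1 = 2, r_2 = -1/2.
Take r = r_1 = 2. Let y(x) = x^r sum_{n>=0} a_n x^n with a_0 = 1.
Substitute y = x^r sum a_n x^n and match x^{r+n}. The recurrence is
  D(n) a_n - 4 a_{n-1} - 1 a_{n-2} = 0,  where D(n) = (r+n)(r+n-1) + (-1/2)(r+n) + (-1).
  a_n = [4 a_{n-1} + 1 a_{n-2}] / D(n).
Since the indicial polynomial factors as (r - r_1)(r - r_2), D(n) = (r_1 + n - r_1)(r_1 + n - r_2) = n(n + 5/2).
Evaluating step by step (a_0 = 1):
  n = 1: D(1) = 1(1 + 5/2) = 7/2; numerator = 4(1) = 4; a_1 = (4)/(7/2) = 8/7
  n = 2: D(2) = 2(2 + 5/2) = 9; numerator = 4(8/7) + 1(1) = 39/7; a_2 = (39/7)/(9) = 13/21
  n = 3: D(3) = 3(3 + 5/2) = 33/2; numerator = 4(13/21) + 1(8/7) = 76/21; a_3 = (76/21)/(33/2) = 152/693
  n = 4: D(4) = 4(4 + 5/2) = 26; numerator = 4(152/693) + 1(13/21) = 1037/693; a_4 = (1037/693)/(26) = 1037/18018
  n = 5: D(5) = 5(5 + 5/2) = 75/2; numerator = 4(1037/18018) + 1(152/693) = 450/1001; a_5 = (450/1001)/(75/2) = 12/1001
  n = 6: D(6) = 6(6 + 5/2) = 51; numerator = 4(12/1001) + 1(1037/18018) = 1901/18018; a_6 = (1901/18018)/(51) = 1901/918918

r = 2; a_0 = 1; a_1 = 8/7; a_2 = 13/21; a_3 = 152/693; a_4 = 1037/18018; a_5 = 12/1001; a_6 = 1901/918918


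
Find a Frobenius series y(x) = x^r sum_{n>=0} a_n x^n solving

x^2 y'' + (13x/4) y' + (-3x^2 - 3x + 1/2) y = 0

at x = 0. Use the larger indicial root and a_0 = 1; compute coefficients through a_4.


Write in Frobenius form y'' + (p(x)/x) y' + (q(x)/x^2) y = 0:
  p(x) = 13/4,  q(x) = -3x^2 - 3x + 1/2.
Indicial equation: r(r-1) + (13/4) r + (1/2) = 0 -> roots r_1 = -1/4, r_2 = -2.
Take r = r_1 = -1/4. Let y(x) = x^r sum_{n>=0} a_n x^n with a_0 = 1.
Substitute y = x^r sum a_n x^n and match x^{r+n}. The recurrence is
  D(n) a_n - 3 a_{n-1} - 3 a_{n-2} = 0,  where D(n) = (r+n)(r+n-1) + (13/4)(r+n) + (1/2).
  a_n = [3 a_{n-1} + 3 a_{n-2}] / D(n).
Since the indicial polynomial factors as (r - r_1)(r - r_2), D(n) = (r_1 + n - r_1)(r_1 + n - r_2) = n(n + 7/4).
Evaluating step by step (a_0 = 1):
  n = 1: D(1) = 1(1 + 7/4) = 11/4; numerator = 3(1) = 3; a_1 = (3)/(11/4) = 12/11
  n = 2: D(2) = 2(2 + 7/4) = 15/2; numerator = 3(12/11) + 3(1) = 69/11; a_2 = (69/11)/(15/2) = 46/55
  n = 3: D(3) = 3(3 + 7/4) = 57/4; numerator = 3(46/55) + 3(12/11) = 318/55; a_3 = (318/55)/(57/4) = 424/1045
  n = 4: D(4) = 4(4 + 7/4) = 23; numerator = 3(424/1045) + 3(46/55) = 354/95; a_4 = (354/95)/(23) = 354/2185

r = -1/4; a_0 = 1; a_1 = 12/11; a_2 = 46/55; a_3 = 424/1045; a_4 = 354/2185


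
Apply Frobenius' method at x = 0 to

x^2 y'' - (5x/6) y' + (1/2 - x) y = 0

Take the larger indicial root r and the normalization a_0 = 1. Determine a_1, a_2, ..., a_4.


Write in Frobenius form y'' + (p(x)/x) y' + (q(x)/x^2) y = 0:
  p(x) = -5/6,  q(x) = 1/2 - x.
Indicial equation: r(r-1) + (-5/6) r + (1/2) = 0 -> roots r_1 = 3/2, r_2 = 1/3.
Take r = r_1 = 3/2. Let y(x) = x^r sum_{n>=0} a_n x^n with a_0 = 1.
Substitute y = x^r sum a_n x^n and match x^{r+n}. The recurrence is
  D(n) a_n - 1 a_{n-1} = 0,  where D(n) = (r+n)(r+n-1) + (-5/6)(r+n) + (1/2).
  a_n = 1 / D(n) * a_{n-1}.
Since the indicial polynomial factors as (r - r_1)(r - r_2), D(n) = (r_1 + n - r_1)(r_1 + n - r_2) = n(n + 7/6).
Evaluating step by step (a_0 = 1):
  n = 1: D(1) = 1(1 + 7/6) = 13/6; numerator = 1(1) = 1; a_1 = (1)/(13/6) = 6/13
  n = 2: D(2) = 2(2 + 7/6) = 19/3; numerator = 1(6/13) = 6/13; a_2 = (6/13)/(19/3) = 18/247
  n = 3: D(3) = 3(3 + 7/6) = 25/2; numerator = 1(18/247) = 18/247; a_3 = (18/247)/(25/2) = 36/6175
  n = 4: D(4) = 4(4 + 7/6) = 62/3; numerator = 1(36/6175) = 36/6175; a_4 = (36/6175)/(62/3) = 54/191425

r = 3/2; a_0 = 1; a_1 = 6/13; a_2 = 18/247; a_3 = 36/6175; a_4 = 54/191425


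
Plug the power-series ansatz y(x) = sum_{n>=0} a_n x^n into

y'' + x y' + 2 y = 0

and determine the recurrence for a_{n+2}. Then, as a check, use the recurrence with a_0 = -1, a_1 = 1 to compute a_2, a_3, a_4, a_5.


Substitute y = sum_n a_n x^n.
y''(x) has coefficient (n+2)(n+1) a_{n+2} at x^n;
x y'(x) has coefficient n a_n at x^n (shift);
2 y(x) has coefficient 2 a_n at x^n.
Matching x^n: (n+2)(n+1) a_{n+2} + (n + 2) a_n = 0.
Thus a_{n+2} = (-n - 2) / ((n+1)(n+2)) * a_n.

Check with a_0 = -1, a_1 = 1 (apply the recurrence for n = 0, 1, 2, 3): a_0 = -1, a_1 = 1, a_2 = 1, a_3 = -1/2, a_4 = -1/3, a_5 = 1/8.

a_(n+2) = (-n - 2) / ((n+1)(n+2)) * a_n; check: a_0 = -1, a_1 = 1, a_2 = 1, a_3 = -1/2, a_4 = -1/3, a_5 = 1/8


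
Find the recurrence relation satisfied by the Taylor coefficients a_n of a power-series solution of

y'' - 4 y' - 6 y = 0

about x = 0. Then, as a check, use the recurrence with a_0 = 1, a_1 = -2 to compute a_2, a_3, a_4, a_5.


Substitute y = sum_n a_n x^n.
y''(x) has coefficient (n+2)(n+1) a_{n+2} at x^n;
-4 y'(x) has coefficient -4 (n+1) a_{n+1} at x^n;
-6 y(x) has coefficient -6 a_n at x^n.
Matching x^n: (n+2)(n+1) a_{n+2} - 4 (n+1) a_{n+1} - 6 a_n = 0.
Thus a_{n+2} = [4 (n+1) a_{n+1} + 6 a_n] / ((n+1)(n+2)).

Check with a_0 = 1, a_1 = -2 (apply the recurrence for n = 0, 1, 2, 3): a_0 = 1, a_1 = -2, a_2 = -1, a_3 = -10/3, a_4 = -23/6, a_5 = -61/15.

a_(n+2) = [4 (n+1) a_(n+1) + 6 a_n] / ((n+1)(n+2)); check: a_0 = 1, a_1 = -2, a_2 = -1, a_3 = -10/3, a_4 = -23/6, a_5 = -61/15


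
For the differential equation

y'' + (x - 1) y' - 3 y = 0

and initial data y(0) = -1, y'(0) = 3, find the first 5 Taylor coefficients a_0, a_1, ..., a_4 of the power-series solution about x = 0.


Ansatz: y(x) = sum_{n>=0} a_n x^n, so y'(x) = sum_{n>=1} n a_n x^(n-1) and y''(x) = sum_{n>=2} n(n-1) a_n x^(n-2).
Substitute into P(x) y'' + Q(x) y' + R(x) y = 0 with P(x) = 1, Q(x) = x - 1, R(x) = -3, and match powers of x.
Initial conditions: a_0 = -1, a_1 = 3.
Setting the coefficient of each power of x to zero and solving order by order (substituting the coefficients already found):
  x^0: 2 a_2 - a_1 - 3 a_0 = 0  ->  2 a_2 = a_1 + 3 a_0 = 0  ->  a_2 = 0
  x^1: 6 a_3 - 2 a_2 - 2 a_1 = 0  ->  6 a_3 = 2 a_2 + 2 a_1 = 6  ->  a_3 = 1
  x^2: 12 a_4 - 3 a_3 - a_2 = 0  ->  12 a_4 = 3 a_3 + a_2 = 3  ->  a_4 = 1/4
Truncated series: y(x) = -1 + 3 x + x^3 + (1/4) x^4 + O(x^5).

a_0 = -1; a_1 = 3; a_2 = 0; a_3 = 1; a_4 = 1/4


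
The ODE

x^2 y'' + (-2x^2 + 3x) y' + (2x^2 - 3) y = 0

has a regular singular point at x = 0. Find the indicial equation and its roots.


Divide by x^2 to reach normal form y'' + P_1(x) y' + P_2(x) y = 0 with P_1(x) = -2 + 3/x and P_2(x) = 2 - 3/x^2.
x = 0 is a singular point because the y'-coefficient -2 + 3/x has a pole at x = 0 and the y-coefficient 2 - 3/x^2 has a pole at x = 0.
It is a regular singular point because x P_1(x) = p(x) = 3 - 2x and x^2 P_2(x) = q(x) = 2x^2 - 3 are polynomials, hence analytic at x = 0.
p(0) = 3,  q(0) = -3.
Indicial equation: r(r-1) + p(0) r + q(0) = 0, i.e. r^2 + (p(0) - 1) r + q(0) = 0, i.e. r^2 + 2 r - 3 = 0.
Discriminant: (2)^2 - 4(-3) = 16, so r = (-2 ± 4)/2.
Solving: r_1 = 1, r_2 = -3.

indicial: r^2 + 2 r - 3 = 0; roots r_1 = 1, r_2 = -3


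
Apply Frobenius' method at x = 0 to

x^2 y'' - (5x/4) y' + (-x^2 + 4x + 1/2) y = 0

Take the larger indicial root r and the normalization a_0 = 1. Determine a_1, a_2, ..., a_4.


Write in Frobenius form y'' + (p(x)/x) y' + (q(x)/x^2) y = 0:
  p(x) = -5/4,  q(x) = -x^2 + 4x + 1/2.
Indicial equation: r(r-1) + (-5/4) r + (1/2) = 0 -> roots r_1 = 2, r_2 = 1/4.
Take r = r_1 = 2. Let y(x) = x^r sum_{n>=0} a_n x^n with a_0 = 1.
Substitute y = x^r sum a_n x^n and match x^{r+n}. The recurrence is
  D(n) a_n + 4 a_{n-1} - 1 a_{n-2} = 0,  where D(n) = (r+n)(r+n-1) + (-5/4)(r+n) + (1/2).
  a_n = [-4 a_{n-1} + 1 a_{n-2}] / D(n).
Since the indicial polynomial factors as (r - r_1)(r - r_2), D(n) = (r_1 + n - r_1)(r_1 + n - r_2) = n(n + 7/4).
Evaluating step by step (a_0 = 1):
  n = 1: D(1) = 1(1 + 7/4) = 11/4; numerator = -4(1) = -4; a_1 = (-4)/(11/4) = -16/11
  n = 2: D(2) = 2(2 + 7/4) = 15/2; numerator = -4(-16/11) + 1(1) = 75/11; a_2 = (75/11)/(15/2) = 10/11
  n = 3: D(3) = 3(3 + 7/4) = 57/4; numerator = -4(10/11) + 1(-16/11) = -56/11; a_3 = (-56/11)/(57/4) = -224/627
  n = 4: D(4) = 4(4 + 7/4) = 23; numerator = -4(-224/627) + 1(10/11) = 1466/627; a_4 = (1466/627)/(23) = 1466/14421

r = 2; a_0 = 1; a_1 = -16/11; a_2 = 10/11; a_3 = -224/627; a_4 = 1466/14421


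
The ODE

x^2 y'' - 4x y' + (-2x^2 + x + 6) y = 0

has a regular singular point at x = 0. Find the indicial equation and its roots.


Divide by x^2 to reach normal form y'' + P_1(x) y' + P_2(x) y = 0 with P_1(x) = -4/x and P_2(x) = -2 + 1/x + 6/x^2.
x = 0 is a singular point because the y'-coefficient -4/x has a pole at x = 0 and the y-coefficient -2 + 1/x + 6/x^2 has a pole at x = 0.
It is a regular singular point because x P_1(x) = p(x) = -4 and x^2 P_2(x) = q(x) = -2x^2 + x + 6 are polynomials, hence analytic at x = 0.
p(0) = -4,  q(0) = 6.
Indicial equation: r(r-1) + p(0) r + q(0) = 0, i.e. r^2 + (p(0) - 1) r + q(0) = 0, i.e. r^2 - 5 r + 6 = 0.
Discriminant: (-5)^2 - 4(6) = 1, so r = (5 ± 1)/2.
Solving: r_1 = 3, r_2 = 2.

indicial: r^2 - 5 r + 6 = 0; roots r_1 = 3, r_2 = 2


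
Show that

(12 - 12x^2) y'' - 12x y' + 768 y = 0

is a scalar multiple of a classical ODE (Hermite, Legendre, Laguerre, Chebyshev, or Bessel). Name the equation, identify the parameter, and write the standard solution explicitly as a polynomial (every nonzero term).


All three coefficients share the factor 12; dividing through by 12 gives  (1 - x^2) y'' - x y' + 64 y = 0.
This matches the Chebyshev equation (1 - x^2) y'' - x y' + n^2 y = 0 (note the -x y' term, not -2x y') with n^2 = 64, so n = 8; the polynomial solution is T_8(x).
With y = sum_k a_k x^k, matching x^k gives (k+2)(k+1) a_{k+2} = (k^2 - n^2) a_k = (k - 8)(k + 8) a_k. The right side vanishes at k = 8, so the series with the parity of 8 terminates at degree 8.
Standard normalization: leading coefficient of T_n is 2^(n-1), so a_8 = 2^7 = 128. Work downward with a_k = (k+1)(k+2) a_{k+2} / ((k - 8)(k + 8)):
  a_6 = (7)(8)(128) / ((6 - 8)(6 + 8)) = 7168/(-28) = -256
  a_4 = (5)(6)(-256) / ((4 - 8)(4 + 8)) = -7680/(-48) = 160
  a_2 = (3)(4)(160) / ((2 - 8)(2 + 8)) = 1920/(-60) = -32
  a_0 = (1)(2)(-32) / ((0 - 8)(0 + 8)) = -64/(-64) = 1
Hence T_8(x) = 128 x^8 - 256 x^6 + 160 x^4 - 32 x^2 + 1.

T_8(x); series = 128 x^8 - 256 x^6 + 160 x^4 - 32 x^2 + 1


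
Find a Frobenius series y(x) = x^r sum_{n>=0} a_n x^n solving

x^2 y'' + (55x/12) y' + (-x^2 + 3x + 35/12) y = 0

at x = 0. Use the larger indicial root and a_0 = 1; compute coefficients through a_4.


Write in Frobenius form y'' + (p(x)/x) y' + (q(x)/x^2) y = 0:
  p(x) = 55/12,  q(x) = -x^2 + 3x + 35/12.
Indicial equation: r(r-1) + (55/12) r + (35/12) = 0 -> roots r_1 = -5/4, r_2 = -7/3.
Take r = r_1 = -5/4. Let y(x) = x^r sum_{n>=0} a_n x^n with a_0 = 1.
Substitute y = x^r sum a_n x^n and match x^{r+n}. The recurrence is
  D(n) a_n + 3 a_{n-1} - 1 a_{n-2} = 0,  where D(n) = (r+n)(r+n-1) + (55/12)(r+n) + (35/12).
  a_n = [-3 a_{n-1} + 1 a_{n-2}] / D(n).
Since the indicial polynomial factors as (r - r_1)(r - r_2), D(n) = (r_1 + n - r_1)(r_1 + n - r_2) = n(n + 13/12).
Evaluating step by step (a_0 = 1):
  n = 1: D(1) = 1(1 + 13/12) = 25/12; numerator = -3(1) = -3; a_1 = (-3)/(25/12) = -36/25
  n = 2: D(2) = 2(2 + 13/12) = 37/6; numerator = -3(-36/25) + 1(1) = 133/25; a_2 = (133/25)/(37/6) = 798/925
  n = 3: D(3) = 3(3 + 13/12) = 49/4; numerator = -3(798/925) + 1(-36/25) = -3726/925; a_3 = (-3726/925)/(49/4) = -14904/45325
  n = 4: D(4) = 4(4 + 13/12) = 61/3; numerator = -3(-14904/45325) + 1(798/925) = 83814/45325; a_4 = (83814/45325)/(61/3) = 4122/45325

r = -5/4; a_0 = 1; a_1 = -36/25; a_2 = 798/925; a_3 = -14904/45325; a_4 = 4122/45325


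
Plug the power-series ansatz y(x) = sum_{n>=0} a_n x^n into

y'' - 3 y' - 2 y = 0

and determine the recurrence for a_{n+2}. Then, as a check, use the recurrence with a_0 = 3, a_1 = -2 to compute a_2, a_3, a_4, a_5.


Substitute y = sum_n a_n x^n.
y''(x) has coefficient (n+2)(n+1) a_{n+2} at x^n;
-3 y'(x) has coefficient -3 (n+1) a_{n+1} at x^n;
-2 y(x) has coefficient -2 a_n at x^n.
Matching x^n: (n+2)(n+1) a_{n+2} - 3 (n+1) a_{n+1} - 2 a_n = 0.
Thus a_{n+2} = [3 (n+1) a_{n+1} + 2 a_n] / ((n+1)(n+2)).

Check with a_0 = 3, a_1 = -2 (apply the recurrence for n = 0, 1, 2, 3): a_0 = 3, a_1 = -2, a_2 = 0, a_3 = -2/3, a_4 = -1/2, a_5 = -11/30.

a_(n+2) = [3 (n+1) a_(n+1) + 2 a_n] / ((n+1)(n+2)); check: a_0 = 3, a_1 = -2, a_2 = 0, a_3 = -2/3, a_4 = -1/2, a_5 = -11/30


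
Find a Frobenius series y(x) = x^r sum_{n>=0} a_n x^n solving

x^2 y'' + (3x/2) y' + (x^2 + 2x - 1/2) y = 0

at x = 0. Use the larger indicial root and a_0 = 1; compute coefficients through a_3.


Write in Frobenius form y'' + (p(x)/x) y' + (q(x)/x^2) y = 0:
  p(x) = 3/2,  q(x) = x^2 + 2x - 1/2.
Indicial equation: r(r-1) + (3/2) r + (-1/2) = 0 -> roots r_1 = 1/2, r_2 = -1.
Take r = r_1 = 1/2. Let y(x) = x^r sum_{n>=0} a_n x^n with a_0 = 1.
Substitute y = x^r sum a_n x^n and match x^{r+n}. The recurrence is
  D(n) a_n + 2 a_{n-1} + 1 a_{n-2} = 0,  where D(n) = (r+n)(r+n-1) + (3/2)(r+n) + (-1/2).
  a_n = [-2 a_{n-1} - 1 a_{n-2}] / D(n).
Since the indicial polynomial factors as (r - r_1)(r - r_2), D(n) = (r_1 + n - r_1)(r_1 + n - r_2) = n(n + 3/2).
Evaluating step by step (a_0 = 1):
  n = 1: D(1) = 1(1 + 3/2) = 5/2; numerator = -2(1) = -2; a_1 = (-2)/(5/2) = -4/5
  n = 2: D(2) = 2(2 + 3/2) = 7; numerator = -2(-4/5) - 1(1) = 3/5; a_2 = (3/5)/(7) = 3/35
  n = 3: D(3) = 3(3 + 3/2) = 27/2; numerator = -2(3/35) - 1(-4/5) = 22/35; a_3 = (22/35)/(27/2) = 44/945

r = 1/2; a_0 = 1; a_1 = -4/5; a_2 = 3/35; a_3 = 44/945


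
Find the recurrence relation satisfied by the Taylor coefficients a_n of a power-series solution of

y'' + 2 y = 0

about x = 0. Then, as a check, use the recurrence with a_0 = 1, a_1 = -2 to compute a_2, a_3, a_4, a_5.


Substitute y = sum_n a_n x^n into y'' + (const) y = 0.
y''(x) = sum_{n>=0} (n+2)(n+1) a_{n+2} x^n.
The ODE becomes sum_n [(n+2)(n+1) a_{n+2} + 2 a_n] x^n = 0.
Setting each coefficient to zero gives the recurrence:
  (n+2)(n+1) a_{n+2} + 2 a_n = 0,
  a_{n+2} = -2 / ((n+1)(n+2)) a_n.

Check with a_0 = 1, a_1 = -2 (apply the recurrence for n = 0, 1, 2, 3): a_0 = 1, a_1 = -2, a_2 = -1, a_3 = 2/3, a_4 = 1/6, a_5 = -1/15.

a_{n+2} = -2/((n+1)(n+2)) * a_n; check: a_0 = 1, a_1 = -2, a_2 = -1, a_3 = 2/3, a_4 = 1/6, a_5 = -1/15


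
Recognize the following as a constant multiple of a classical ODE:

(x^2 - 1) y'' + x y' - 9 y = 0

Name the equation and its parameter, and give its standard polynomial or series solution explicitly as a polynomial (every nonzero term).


All three coefficients share the factor -1; dividing through by -1 gives  (1 - x^2) y'' - x y' + 9 y = 0.
This matches the Chebyshev equation (1 - x^2) y'' - x y' + n^2 y = 0 (note the -x y' term, not -2x y') with n^2 = 9, so n = 3; the polynomial solution is T_3(x).
With y = sum_k a_k x^k, matching x^k gives (k+2)(k+1) a_{k+2} = (k^2 - n^2) a_k = (k - 3)(k + 3) a_k. The right side vanishes at k = 3, so the series with the parity of 3 terminates at degree 3.
Standard normalization: leading coefficient of T_n is 2^(n-1), so a_3 = 2^2 = 4. Work downward with a_k = (k+1)(k+2) a_{k+2} / ((k - 3)(k + 3)):
  a_1 = (2)(3)(4) / ((1 - 3)(1 + 3)) = 24/(-8) = -3
Hence T_3(x) = 4 x^3 - 3 x.

T_3(x); series = 4 x^3 - 3 x


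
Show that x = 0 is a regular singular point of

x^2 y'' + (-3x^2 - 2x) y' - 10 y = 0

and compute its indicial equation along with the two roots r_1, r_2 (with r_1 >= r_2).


Divide by x^2 to reach normal form y'' + P_1(x) y' + P_2(x) y = 0 with P_1(x) = -3 - 2/x and P_2(x) = -10/x^2.
x = 0 is a singular point because the y'-coefficient -3 - 2/x has a pole at x = 0 and the y-coefficient -10/x^2 has a pole at x = 0.
It is a regular singular point because x P_1(x) = p(x) = -3x - 2 and x^2 P_2(x) = q(x) = -10 are polynomials, hence analytic at x = 0.
p(0) = -2,  q(0) = -10.
Indicial equation: r(r-1) + p(0) r + q(0) = 0, i.e. r^2 + (p(0) - 1) r + q(0) = 0, i.e. r^2 - 3 r - 10 = 0.
Discriminant: (-3)^2 - 4(-10) = 49, so r = (3 ± 7)/2.
Solving: r_1 = 5, r_2 = -2.

indicial: r^2 - 3 r - 10 = 0; roots r_1 = 5, r_2 = -2


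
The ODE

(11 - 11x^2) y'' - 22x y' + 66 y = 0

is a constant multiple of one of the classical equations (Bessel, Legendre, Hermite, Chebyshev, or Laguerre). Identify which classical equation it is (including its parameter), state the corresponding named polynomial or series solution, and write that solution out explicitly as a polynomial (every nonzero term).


All three coefficients share the factor 11; dividing through by 11 gives  (1 - x^2) y'' - 2x y' + 6 y = 0.
This matches the Legendre equation (1 - x^2) y'' - 2x y' + n(n+1) y = 0 (note the -2x y' term) with n(n+1) = 6, so n = 2; the polynomial solution is P_2(x).
With y = sum_k a_k x^k, matching x^k gives (k+2)(k+1) a_{k+2} = [k(k+1) - n(n+1)] a_k = (k - 2)(k + 3) a_k. The right side vanishes at k = 2, so the series with the parity of 2 terminates at degree 2.
Standard normalization (P_n(1) = 1): leading coefficient (2n)!/(2^n (n!)^2) = 24/(4*4) = 3/2, so a_2 = 3/2. Work downward with a_k = (k+1)(k+2) a_{k+2} / ((k - 2)(k + 3)):
  a_0 = (1)(2)(3/2) / ((0 - 2)(0 + 3)) = 3/(-6) = -1/2
Hence P_2(x) = 3 x^2/2 - 1/2.

P_2(x); series = 3 x^2/2 - 1/2


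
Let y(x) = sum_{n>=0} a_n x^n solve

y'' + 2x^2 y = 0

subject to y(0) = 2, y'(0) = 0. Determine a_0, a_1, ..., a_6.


Ansatz: y(x) = sum_{n>=0} a_n x^n, so y'(x) = sum_{n>=1} n a_n x^(n-1) and y''(x) = sum_{n>=2} n(n-1) a_n x^(n-2).
Substitute into P(x) y'' + Q(x) y' + R(x) y = 0 with P(x) = 1, Q(x) = 0, R(x) = 2x^2, and match powers of x.
Initial conditions: a_0 = 2, a_1 = 0.
Setting the coefficient of each power of x to zero and solving order by order (substituting the coefficients already found):
  x^0: 2 a_2 = 0  ->  a_2 = 0
  x^1: 6 a_3 = 0  ->  a_3 = 0
  x^2: 12 a_4 + 2 a_0 = 0  ->  12 a_4 = -2 a_0 = -4  ->  a_4 = -1/3
  x^3: 20 a_5 + 2 a_1 = 0  ->  20 a_5 = -2 a_1 = 0  ->  a_5 = 0
  x^4: 30 a_6 + 2 a_2 = 0  ->  30 a_6 = -2 a_2 = 0  ->  a_6 = 0
Truncated series: y(x) = 2 - (1/3) x^4 + O(x^7).

a_0 = 2; a_1 = 0; a_2 = 0; a_3 = 0; a_4 = -1/3; a_5 = 0; a_6 = 0


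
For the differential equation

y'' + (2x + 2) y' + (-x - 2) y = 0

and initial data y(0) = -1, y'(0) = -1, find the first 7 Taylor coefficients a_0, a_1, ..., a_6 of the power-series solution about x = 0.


Ansatz: y(x) = sum_{n>=0} a_n x^n, so y'(x) = sum_{n>=1} n a_n x^(n-1) and y''(x) = sum_{n>=2} n(n-1) a_n x^(n-2).
Substitute into P(x) y'' + Q(x) y' + R(x) y = 0 with P(x) = 1, Q(x) = 2x + 2, R(x) = -x - 2, and match powers of x.
Initial conditions: a_0 = -1, a_1 = -1.
Setting the coefficient of each power of x to zero and solving order by order (substituting the coefficients already found):
  x^0: 2 a_2 + 2 a_1 - 2 a_0 = 0  ->  2 a_2 = -2 a_1 + 2 a_0 = 0  ->  a_2 = 0
  x^1: 6 a_3 + 4 a_2 - a_0 = 0  ->  6 a_3 = -4 a_2 + a_0 = -1  ->  a_3 = -1/6
  x^2: 12 a_4 + 6 a_3 + 2 a_2 - a_1 = 0  ->  12 a_4 = -6 a_3 - 2 a_2 + a_1 = 0  ->  a_4 = 0
  x^3: 20 a_5 + 8 a_4 + 4 a_3 - a_2 = 0  ->  20 a_5 = -8 a_4 - 4 a_3 + a_2 = 2/3  ->  a_5 = 1/30
  x^4: 30 a_6 + 10 a_5 + 6 a_4 - a_3 = 0  ->  30 a_6 = -10 a_5 - 6 a_4 + a_3 = -1/2  ->  a_6 = -1/60
Truncated series: y(x) = -1 - x - (1/6) x^3 + (1/30) x^5 - (1/60) x^6 + O(x^7).

a_0 = -1; a_1 = -1; a_2 = 0; a_3 = -1/6; a_4 = 0; a_5 = 1/30; a_6 = -1/60


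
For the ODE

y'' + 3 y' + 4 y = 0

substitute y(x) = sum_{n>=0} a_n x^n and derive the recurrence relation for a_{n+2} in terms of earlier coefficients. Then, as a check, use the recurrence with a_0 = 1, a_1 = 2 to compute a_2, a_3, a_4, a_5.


Substitute y = sum_n a_n x^n.
y''(x) has coefficient (n+2)(n+1) a_{n+2} at x^n;
3 y'(x) has coefficient 3 (n+1) a_{n+1} at x^n;
4 y(x) has coefficient 4 a_n at x^n.
Matching x^n: (n+2)(n+1) a_{n+2} + 3 (n+1) a_{n+1} + 4 a_n = 0.
Thus a_{n+2} = [-3 (n+1) a_{n+1} - 4 a_n] / ((n+1)(n+2)).

Check with a_0 = 1, a_1 = 2 (apply the recurrence for n = 0, 1, 2, 3): a_0 = 1, a_1 = 2, a_2 = -5, a_3 = 11/3, a_4 = -13/12, a_5 = -1/12.

a_(n+2) = [-3 (n+1) a_(n+1) - 4 a_n] / ((n+1)(n+2)); check: a_0 = 1, a_1 = 2, a_2 = -5, a_3 = 11/3, a_4 = -13/12, a_5 = -1/12


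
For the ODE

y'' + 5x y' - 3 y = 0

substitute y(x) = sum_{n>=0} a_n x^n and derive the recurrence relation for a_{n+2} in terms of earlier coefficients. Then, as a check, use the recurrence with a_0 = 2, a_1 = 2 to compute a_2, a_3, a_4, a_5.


Substitute y = sum_n a_n x^n.
y''(x) has coefficient (n+2)(n+1) a_{n+2} at x^n;
5 x y'(x) has coefficient 5 n a_n at x^n (shift);
-3 y(x) has coefficient -3 a_n at x^n.
Matching x^n: (n+2)(n+1) a_{n+2} + (5n - 3) a_n = 0.
Thus a_{n+2} = (-5n + 3) / ((n+1)(n+2)) * a_n.

Check with a_0 = 2, a_1 = 2 (apply the recurrence for n = 0, 1, 2, 3): a_0 = 2, a_1 = 2, a_2 = 3, a_3 = -2/3, a_4 = -7/4, a_5 = 2/5.

a_(n+2) = (-5n + 3) / ((n+1)(n+2)) * a_n; check: a_0 = 2, a_1 = 2, a_2 = 3, a_3 = -2/3, a_4 = -7/4, a_5 = 2/5


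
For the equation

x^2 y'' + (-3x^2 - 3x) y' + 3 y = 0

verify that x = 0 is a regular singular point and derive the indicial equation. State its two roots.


Divide by x^2 to reach normal form y'' + P_1(x) y' + P_2(x) y = 0 with P_1(x) = -3 - 3/x and P_2(x) = 3/x^2.
x = 0 is a singular point because the y'-coefficient -3 - 3/x has a pole at x = 0 and the y-coefficient 3/x^2 has a pole at x = 0.
It is a regular singular point because x P_1(x) = p(x) = -3x - 3 and x^2 P_2(x) = q(x) = 3 are polynomials, hence analytic at x = 0.
p(0) = -3,  q(0) = 3.
Indicial equation: r(r-1) + p(0) r + q(0) = 0, i.e. r^2 + (p(0) - 1) r + q(0) = 0, i.e. r^2 - 4 r + 3 = 0.
Discriminant: (-4)^2 - 4(3) = 4, so r = (4 ± 2)/2.
Solving: r_1 = 3, r_2 = 1.

indicial: r^2 - 4 r + 3 = 0; roots r_1 = 3, r_2 = 1


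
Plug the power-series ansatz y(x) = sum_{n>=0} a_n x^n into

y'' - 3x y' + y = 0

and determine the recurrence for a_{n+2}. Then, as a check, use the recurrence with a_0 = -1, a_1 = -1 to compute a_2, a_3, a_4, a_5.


Substitute y = sum_n a_n x^n.
y''(x) has coefficient (n+2)(n+1) a_{n+2} at x^n;
-3 x y'(x) has coefficient -3 n a_n at x^n (shift);
y(x) has coefficient 1 a_n at x^n.
Matching x^n: (n+2)(n+1) a_{n+2} + (-3n + 1) a_n = 0.
Thus a_{n+2} = (3n - 1) / ((n+1)(n+2)) * a_n.

Check with a_0 = -1, a_1 = -1 (apply the recurrence for n = 0, 1, 2, 3): a_0 = -1, a_1 = -1, a_2 = 1/2, a_3 = -1/3, a_4 = 5/24, a_5 = -2/15.

a_(n+2) = (3n - 1) / ((n+1)(n+2)) * a_n; check: a_0 = -1, a_1 = -1, a_2 = 1/2, a_3 = -1/3, a_4 = 5/24, a_5 = -2/15


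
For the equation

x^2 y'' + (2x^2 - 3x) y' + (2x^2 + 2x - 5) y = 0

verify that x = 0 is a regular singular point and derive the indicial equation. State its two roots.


Divide by x^2 to reach normal form y'' + P_1(x) y' + P_2(x) y = 0 with P_1(x) = 2 - 3/x and P_2(x) = 2 + 2/x - 5/x^2.
x = 0 is a singular point because the y'-coefficient 2 - 3/x has a pole at x = 0 and the y-coefficient 2 + 2/x - 5/x^2 has a pole at x = 0.
It is a regular singular point because x P_1(x) = p(x) = 2x - 3 and x^2 P_2(x) = q(x) = 2x^2 + 2x - 5 are polynomials, hence analytic at x = 0.
p(0) = -3,  q(0) = -5.
Indicial equation: r(r-1) + p(0) r + q(0) = 0, i.e. r^2 + (p(0) - 1) r + q(0) = 0, i.e. r^2 - 4 r - 5 = 0.
Discriminant: (-4)^2 - 4(-5) = 36, so r = (4 ± 6)/2.
Solving: r_1 = 5, r_2 = -1.

indicial: r^2 - 4 r - 5 = 0; roots r_1 = 5, r_2 = -1


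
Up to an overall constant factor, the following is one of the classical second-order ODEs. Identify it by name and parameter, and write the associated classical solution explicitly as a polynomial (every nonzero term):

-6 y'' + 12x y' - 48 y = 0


All three coefficients share the factor -6; dividing through by -6 gives  y'' - 2x y' + 8 y = 0.
This matches the Hermite equation y'' - 2x y' + 2n y = 0 with 2n = 8, so n = 4; the polynomial solution is H_4(x).
With y = sum_k a_k x^k, matching x^k gives (k+2)(k+1) a_{k+2} = 2(k - n) a_k = 2(k - 4) a_k. The right side vanishes at k = 4, so the series with the parity of 4 terminates at degree 4.
Standard normalization: leading coefficient of H_n is 2^n, so a_4 = 2^4 = 16. Work downward with a_k = (k+1)(k+2) a_{k+2} / (2(k - n)):
  a_2 = (3)(4)(16) / (2(2 - 4)) = 192/(-4) = -48
  a_0 = (1)(2)(-48) / (2(0 - 4)) = -96/(-8) = 12
Hence H_4(x) = 16 x^4 - 48 x^2 + 12.

H_4(x); series = 16 x^4 - 48 x^2 + 12


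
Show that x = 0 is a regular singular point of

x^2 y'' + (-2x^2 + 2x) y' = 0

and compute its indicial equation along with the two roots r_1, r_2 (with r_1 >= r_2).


Divide by x^2 to reach normal form y'' + P_1(x) y' + P_2(x) y = 0 with P_1(x) = -2 + 2/x and P_2(x) = 0.
x = 0 is a singular point because the y'-coefficient -2 + 2/x has a pole at x = 0.
It is a regular singular point because x P_1(x) = p(x) = 2 - 2x and x^2 P_2(x) = q(x) = 0 are polynomials, hence analytic at x = 0.
p(0) = 2,  q(0) = 0.
Indicial equation: r(r-1) + p(0) r + q(0) = 0, i.e. r^2 + (p(0) - 1) r + q(0) = 0, i.e. r^2 + 1 r = 0.
Discriminant: (1)^2 - 4(0) = 1, so r = (-1 ± 1)/2.
Solving: r_1 = 0, r_2 = -1.

indicial: r^2 + 1 r = 0; roots r_1 = 0, r_2 = -1


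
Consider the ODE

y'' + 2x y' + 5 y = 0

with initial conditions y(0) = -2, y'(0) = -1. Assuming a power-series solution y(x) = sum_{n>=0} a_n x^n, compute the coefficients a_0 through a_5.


Ansatz: y(x) = sum_{n>=0} a_n x^n, so y'(x) = sum_{n>=1} n a_n x^(n-1) and y''(x) = sum_{n>=2} n(n-1) a_n x^(n-2).
Substitute into P(x) y'' + Q(x) y' + R(x) y = 0 with P(x) = 1, Q(x) = 2x, R(x) = 5, and match powers of x.
Initial conditions: a_0 = -2, a_1 = -1.
Setting the coefficient of each power of x to zero and solving order by order (substituting the coefficients already found):
  x^0: 2 a_2 + 5 a_0 = 0  ->  2 a_2 = -5 a_0 = 10  ->  a_2 = 5
  x^1: 6 a_3 + 7 a_1 = 0  ->  6 a_3 = -7 a_1 = 7  ->  a_3 = 7/6
  x^2: 12 a_4 + 9 a_2 = 0  ->  12 a_4 = -9 a_2 = -45  ->  a_4 = -15/4
  x^3: 20 a_5 + 11 a_3 = 0  ->  20 a_5 = -11 a_3 = -77/6  ->  a_5 = -77/120
Truncated series: y(x) = -2 - x + 5 x^2 + (7/6) x^3 - (15/4) x^4 - (77/120) x^5 + O(x^6).

a_0 = -2; a_1 = -1; a_2 = 5; a_3 = 7/6; a_4 = -15/4; a_5 = -77/120


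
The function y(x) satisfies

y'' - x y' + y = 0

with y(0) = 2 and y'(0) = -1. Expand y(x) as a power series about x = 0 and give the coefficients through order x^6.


Ansatz: y(x) = sum_{n>=0} a_n x^n, so y'(x) = sum_{n>=1} n a_n x^(n-1) and y''(x) = sum_{n>=2} n(n-1) a_n x^(n-2).
Substitute into P(x) y'' + Q(x) y' + R(x) y = 0 with P(x) = 1, Q(x) = -x, R(x) = 1, and match powers of x.
Initial conditions: a_0 = 2, a_1 = -1.
Setting the coefficient of each power of x to zero and solving order by order (substituting the coefficients already found):
  x^0: 2 a_2 + a_0 = 0  ->  2 a_2 = -a_0 = -2  ->  a_2 = -1
  x^1: 6 a_3 = 0  ->  a_3 = 0
  x^2: 12 a_4 - a_2 = 0  ->  12 a_4 = a_2 = -1  ->  a_4 = -1/12
  x^3: 20 a_5 - 2 a_3 = 0  ->  20 a_5 = 2 a_3 = 0  ->  a_5 = 0
  x^4: 30 a_6 - 3 a_4 = 0  ->  30 a_6 = 3 a_4 = -1/4  ->  a_6 = -1/120
Truncated series: y(x) = 2 - x - x^2 - (1/12) x^4 - (1/120) x^6 + O(x^7).

a_0 = 2; a_1 = -1; a_2 = -1; a_3 = 0; a_4 = -1/12; a_5 = 0; a_6 = -1/120


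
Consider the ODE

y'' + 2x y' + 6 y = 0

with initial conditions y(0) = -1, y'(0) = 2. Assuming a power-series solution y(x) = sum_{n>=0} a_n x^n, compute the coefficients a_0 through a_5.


Ansatz: y(x) = sum_{n>=0} a_n x^n, so y'(x) = sum_{n>=1} n a_n x^(n-1) and y''(x) = sum_{n>=2} n(n-1) a_n x^(n-2).
Substitute into P(x) y'' + Q(x) y' + R(x) y = 0 with P(x) = 1, Q(x) = 2x, R(x) = 6, and match powers of x.
Initial conditions: a_0 = -1, a_1 = 2.
Setting the coefficient of each power of x to zero and solving order by order (substituting the coefficients already found):
  x^0: 2 a_2 + 6 a_0 = 0  ->  2 a_2 = -6 a_0 = 6  ->  a_2 = 3
  x^1: 6 a_3 + 8 a_1 = 0  ->  6 a_3 = -8 a_1 = -16  ->  a_3 = -8/3
  x^2: 12 a_4 + 10 a_2 = 0  ->  12 a_4 = -10 a_2 = -30  ->  a_4 = -5/2
  x^3: 20 a_5 + 12 a_3 = 0  ->  20 a_5 = -12 a_3 = 32  ->  a_5 = 8/5
Truncated series: y(x) = -1 + 2 x + 3 x^2 - (8/3) x^3 - (5/2) x^4 + (8/5) x^5 + O(x^6).

a_0 = -1; a_1 = 2; a_2 = 3; a_3 = -8/3; a_4 = -5/2; a_5 = 8/5


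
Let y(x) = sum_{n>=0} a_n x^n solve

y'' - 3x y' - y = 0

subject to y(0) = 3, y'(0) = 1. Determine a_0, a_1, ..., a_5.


Ansatz: y(x) = sum_{n>=0} a_n x^n, so y'(x) = sum_{n>=1} n a_n x^(n-1) and y''(x) = sum_{n>=2} n(n-1) a_n x^(n-2).
Substitute into P(x) y'' + Q(x) y' + R(x) y = 0 with P(x) = 1, Q(x) = -3x, R(x) = -1, and match powers of x.
Initial conditions: a_0 = 3, a_1 = 1.
Setting the coefficient of each power of x to zero and solving order by order (substituting the coefficients already found):
  x^0: 2 a_2 - a_0 = 0  ->  2 a_2 = a_0 = 3  ->  a_2 = 3/2
  x^1: 6 a_3 - 4 a_1 = 0  ->  6 a_3 = 4 a_1 = 4  ->  a_3 = 2/3
  x^2: 12 a_4 - 7 a_2 = 0  ->  12 a_4 = 7 a_2 = 21/2  ->  a_4 = 7/8
  x^3: 20 a_5 - 10 a_3 = 0  ->  20 a_5 = 10 a_3 = 20/3  ->  a_5 = 1/3
Truncated series: y(x) = 3 + x + (3/2) x^2 + (2/3) x^3 + (7/8) x^4 + (1/3) x^5 + O(x^6).

a_0 = 3; a_1 = 1; a_2 = 3/2; a_3 = 2/3; a_4 = 7/8; a_5 = 1/3


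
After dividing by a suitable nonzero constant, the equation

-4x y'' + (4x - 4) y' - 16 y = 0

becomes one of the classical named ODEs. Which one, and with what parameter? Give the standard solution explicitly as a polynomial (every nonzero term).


All three coefficients share the factor -4; dividing through by -4 gives  x y'' + (1 - x) y' + 4 y = 0.
This matches the Laguerre equation x y'' + (1 - x) y' + n y = 0 with n = 4; the polynomial solution is L_4(x).
With y = sum_k a_k x^k, matching x^k gives (k+1)k a_{k+1} + (k+1) a_{k+1} - k a_k + n a_k = 0, i.e. (k+1)^2 a_{k+1} = (k - n) a_k = (k - 4) a_k. The right side vanishes at k = 4, so the series terminates at degree 4.
Standard normalization L_n(0) = 1 gives a_0 = 1. Work upward with a_{k+1} = (k - 4) a_k / (k+1)^2:
  a_1 = (0 - 4)(1) / 1^2 = -4/1 = -4
  a_2 = (1 - 4)(-4) / 2^2 = 12/4 = 3
  a_3 = (2 - 4)(3) / 3^2 = -6/9 = -2/3
  a_4 = (3 - 4)(-2/3) / 4^2 = (2/3)/16 = 1/24
Hence L_4(x) = x^4/24 - 2 x^3/3 + 3 x^2 - 4 x + 1.

L_4(x); series = x^4/24 - 2 x^3/3 + 3 x^2 - 4 x + 1


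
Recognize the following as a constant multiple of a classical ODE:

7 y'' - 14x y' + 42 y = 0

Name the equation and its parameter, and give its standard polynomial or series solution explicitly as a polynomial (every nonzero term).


All three coefficients share the factor 7; dividing through by 7 gives  y'' - 2x y' + 6 y = 0.
This matches the Hermite equation y'' - 2x y' + 2n y = 0 with 2n = 6, so n = 3; the polynomial solution is H_3(x).
With y = sum_k a_k x^k, matching x^k gives (k+2)(k+1) a_{k+2} = 2(k - n) a_k = 2(k - 3) a_k. The right side vanishes at k = 3, so the series with the parity of 3 terminates at degree 3.
Standard normalization: leading coefficient of H_n is 2^n, so a_3 = 2^3 = 8. Work downward with a_k = (k+1)(k+2) a_{k+2} / (2(k - n)):
  a_1 = (2)(3)(8) / (2(1 - 3)) = 48/(-4) = -12
Hence H_3(x) = 8 x^3 - 12 x.

H_3(x); series = 8 x^3 - 12 x


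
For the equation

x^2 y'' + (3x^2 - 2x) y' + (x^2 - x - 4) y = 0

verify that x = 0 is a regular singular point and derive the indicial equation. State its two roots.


Divide by x^2 to reach normal form y'' + P_1(x) y' + P_2(x) y = 0 with P_1(x) = 3 - 2/x and P_2(x) = 1 - 1/x - 4/x^2.
x = 0 is a singular point because the y'-coefficient 3 - 2/x has a pole at x = 0 and the y-coefficient 1 - 1/x - 4/x^2 has a pole at x = 0.
It is a regular singular point because x P_1(x) = p(x) = 3x - 2 and x^2 P_2(x) = q(x) = x^2 - x - 4 are polynomials, hence analytic at x = 0.
p(0) = -2,  q(0) = -4.
Indicial equation: r(r-1) + p(0) r + q(0) = 0, i.e. r^2 + (p(0) - 1) r + q(0) = 0, i.e. r^2 - 3 r - 4 = 0.
Discriminant: (-3)^2 - 4(-4) = 25, so r = (3 ± 5)/2.
Solving: r_1 = 4, r_2 = -1.

indicial: r^2 - 3 r - 4 = 0; roots r_1 = 4, r_2 = -1


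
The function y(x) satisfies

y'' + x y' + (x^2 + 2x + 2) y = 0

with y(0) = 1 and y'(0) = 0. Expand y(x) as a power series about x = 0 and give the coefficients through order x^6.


Ansatz: y(x) = sum_{n>=0} a_n x^n, so y'(x) = sum_{n>=1} n a_n x^(n-1) and y''(x) = sum_{n>=2} n(n-1) a_n x^(n-2).
Substitute into P(x) y'' + Q(x) y' + R(x) y = 0 with P(x) = 1, Q(x) = x, R(x) = x^2 + 2x + 2, and match powers of x.
Initial conditions: a_0 = 1, a_1 = 0.
Setting the coefficient of each power of x to zero and solving order by order (substituting the coefficients already found):
  x^0: 2 a_2 + 2 a_0 = 0  ->  2 a_2 = -2 a_0 = -2  ->  a_2 = -1
  x^1: 6 a_3 + 3 a_1 + 2 a_0 = 0  ->  6 a_3 = -3 a_1 - 2 a_0 = -2  ->  a_3 = -1/3
  x^2: 12 a_4 + 4 a_2 + 2 a_1 + a_0 = 0  ->  12 a_4 = -4 a_2 - 2 a_1 - a_0 = 3  ->  a_4 = 1/4
  x^3: 20 a_5 + 5 a_3 + 2 a_2 + a_1 = 0  ->  20 a_5 = -5 a_3 - 2 a_2 - a_1 = 11/3  ->  a_5 = 11/60
  x^4: 30 a_6 + 6 a_4 + 2 a_3 + a_2 = 0  ->  30 a_6 = -6 a_4 - 2 a_3 - a_2 = 1/6  ->  a_6 = 1/180
Truncated series: y(x) = 1 - x^2 - (1/3) x^3 + (1/4) x^4 + (11/60) x^5 + (1/180) x^6 + O(x^7).

a_0 = 1; a_1 = 0; a_2 = -1; a_3 = -1/3; a_4 = 1/4; a_5 = 11/60; a_6 = 1/180


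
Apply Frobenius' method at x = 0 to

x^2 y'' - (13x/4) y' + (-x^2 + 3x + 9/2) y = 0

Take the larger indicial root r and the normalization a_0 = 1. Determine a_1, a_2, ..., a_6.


Write in Frobenius form y'' + (p(x)/x) y' + (q(x)/x^2) y = 0:
  p(x) = -13/4,  q(x) = -x^2 + 3x + 9/2.
Indicial equation: r(r-1) + (-13/4) r + (9/2) = 0 -> roots r_1 = 9/4, r_2 = 2.
Take r = r_1 = 9/4. Let y(x) = x^r sum_{n>=0} a_n x^n with a_0 = 1.
Substitute y = x^r sum a_n x^n and match x^{r+n}. The recurrence is
  D(n) a_n + 3 a_{n-1} - 1 a_{n-2} = 0,  where D(n) = (r+n)(r+n-1) + (-13/4)(r+n) + (9/2).
  a_n = [-3 a_{n-1} + 1 a_{n-2}] / D(n).
Since the indicial polynomial factors as (r - r_1)(r - r_2), D(n) = (r_1 + n - r_1)(r_1 + n - r_2) = n(n + 1/4).
Evaluating step by step (a_0 = 1):
  n = 1: D(1) = 1(1 + 1/4) = 5/4; numerator = -3(1) = -3; a_1 = (-3)/(5/4) = -12/5
  n = 2: D(2) = 2(2 + 1/4) = 9/2; numerator = -3(-12/5) + 1(1) = 41/5; a_2 = (41/5)/(9/2) = 82/45
  n = 3: D(3) = 3(3 + 1/4) = 39/4; numerator = -3(82/45) + 1(-12/5) = -118/15; a_3 = (-118/15)/(39/4) = -472/585
  n = 4: D(4) = 4(4 + 1/4) = 17; numerator = -3(-472/585) + 1(82/45) = 2482/585; a_4 = (2482/585)/(17) = 146/585
  n = 5: D(5) = 5(5 + 1/4) = 105/4; numerator = -3(146/585) + 1(-472/585) = -14/9; a_5 = (-14/9)/(105/4) = -8/135
  n = 6: D(6) = 6(6 + 1/4) = 75/2; numerator = -3(-8/135) + 1(146/585) = 50/117; a_6 = (50/117)/(75/2) = 4/351

r = 9/4; a_0 = 1; a_1 = -12/5; a_2 = 82/45; a_3 = -472/585; a_4 = 146/585; a_5 = -8/135; a_6 = 4/351


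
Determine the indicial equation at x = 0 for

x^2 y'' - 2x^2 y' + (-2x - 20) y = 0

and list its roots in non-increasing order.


Divide by x^2 to reach normal form y'' + P_1(x) y' + P_2(x) y = 0 with P_1(x) = -2 and P_2(x) = -2/x - 20/x^2.
x = 0 is a singular point because the y-coefficient -2/x - 20/x^2 has a pole at x = 0.
It is a regular singular point because x P_1(x) = p(x) = -2x and x^2 P_2(x) = q(x) = -2x - 20 are polynomials, hence analytic at x = 0.
p(0) = 0,  q(0) = -20.
Indicial equation: r(r-1) + p(0) r + q(0) = 0, i.e. r^2 + (p(0) - 1) r + q(0) = 0, i.e. r^2 - 1 r - 20 = 0.
Discriminant: (-1)^2 - 4(-20) = 81, so r = (1 ± 9)/2.
Solving: r_1 = 5, r_2 = -4.

indicial: r^2 - 1 r - 20 = 0; roots r_1 = 5, r_2 = -4


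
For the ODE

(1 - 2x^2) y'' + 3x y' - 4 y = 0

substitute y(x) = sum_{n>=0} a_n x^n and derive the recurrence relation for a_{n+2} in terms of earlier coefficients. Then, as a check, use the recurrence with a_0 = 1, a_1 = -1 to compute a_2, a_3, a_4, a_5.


Substitute y = sum_n a_n x^n.
(1 - 2 x^2) y'' contributes (n+2)(n+1) a_{n+2} - 2 n(n-1) a_n at x^n.
3 x y'(x) contributes 3 n a_n at x^n.
-4 y(x) contributes -4 a_n at x^n.
Matching x^n: (n+2)(n+1) a_{n+2} + (-2 n(n-1) + 3 n - 4) a_n = 0.
Thus a_{n+2} = (2 n(n-1) - 3 n + 4) / ((n+1)(n+2)) * a_n.

Check with a_0 = 1, a_1 = -1 (apply the recurrence for n = 0, 1, 2, 3): a_0 = 1, a_1 = -1, a_2 = 2, a_3 = -1/6, a_4 = 1/3, a_5 = -7/120.

a_(n+2) = (2 n(n-1) - 3 n + 4) / ((n+1)(n+2)) * a_n; check: a_0 = 1, a_1 = -1, a_2 = 2, a_3 = -1/6, a_4 = 1/3, a_5 = -7/120


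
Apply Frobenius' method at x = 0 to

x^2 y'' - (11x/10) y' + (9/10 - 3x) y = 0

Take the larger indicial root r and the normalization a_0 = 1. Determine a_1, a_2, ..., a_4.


Write in Frobenius form y'' + (p(x)/x) y' + (q(x)/x^2) y = 0:
  p(x) = -11/10,  q(x) = 9/10 - 3x.
Indicial equation: r(r-1) + (-11/10) r + (9/10) = 0 -> roots r_1 = 3/2, r_2 = 3/5.
Take r = r_1 = 3/2. Let y(x) = x^r sum_{n>=0} a_n x^n with a_0 = 1.
Substitute y = x^r sum a_n x^n and match x^{r+n}. The recurrence is
  D(n) a_n - 3 a_{n-1} = 0,  where D(n) = (r+n)(r+n-1) + (-11/10)(r+n) + (9/10).
  a_n = 3 / D(n) * a_{n-1}.
Since the indicial polynomial factors as (r - r_1)(r - r_2), D(n) = (r_1 + n - r_1)(r_1 + n - r_2) = n(n + 9/10).
Evaluating step by step (a_0 = 1):
  n = 1: D(1) = 1(1 + 9/10) = 19/10; numerator = 3(1) = 3; a_1 = (3)/(19/10) = 30/19
  n = 2: D(2) = 2(2 + 9/10) = 29/5; numerator = 3(30/19) = 90/19; a_2 = (90/19)/(29/5) = 450/551
  n = 3: D(3) = 3(3 + 9/10) = 117/10; numerator = 3(450/551) = 1350/551; a_3 = (1350/551)/(117/10) = 1500/7163
  n = 4: D(4) = 4(4 + 9/10) = 98/5; numerator = 3(1500/7163) = 4500/7163; a_4 = (4500/7163)/(98/5) = 11250/350987

r = 3/2; a_0 = 1; a_1 = 30/19; a_2 = 450/551; a_3 = 1500/7163; a_4 = 11250/350987
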